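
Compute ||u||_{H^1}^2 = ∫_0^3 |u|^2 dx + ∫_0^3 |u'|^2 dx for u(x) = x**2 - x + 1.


||u||_{H^1}^2 = 501/10

The H^1 norm (squared) on an interval (0, L) is
  ||u||_{H^1}^2 = ∫_0^L u(x)^2 dx + ∫_0^L u'(x)^2 dx.
Compute u'(x) = 2*x - 1.
Then u(x)^2 = x**4 - 2*x**3 + 3*x**2 - 2*x + 1 and u'(x)^2 = 4*x**2 - 4*x + 1.
Integrate each monomial from 0 to 3 using ∫_0^3 c·x^n dx = c·3^(n+1)/(n+1):
  ∫_0^3 u(x)^2 dx = ∫_0^3 (x^4 - 2*x^3 + 3*x^2 - 2*x + 1) dx. Term by term:
    ∫_0^3 x^4 dx = 243/5;  ∫_0^3 -2*x^3 dx = -81/2;  ∫_0^3 3*x^2 dx = 27;
    ∫_0^3 -2*x dx = -9;  ∫_0^3 1 dx = 3.
  Sum: 243/5 − 81/2 + 27 − 9 + 3 = 291/10.
  ∫_0^3 u'(x)^2 dx = ∫_0^3 (4*x^2 - 4*x + 1) dx. Term by term:
    ∫_0^3 4*x^2 dx = 36;  ∫_0^3 -4*x dx = -18;  ∫_0^3 1 dx = 3.
  Sum: 36 − 18 + 3 = 21.
Adding: ||u||_{H^1}^2 = 291/10 + 21 = 501/10.


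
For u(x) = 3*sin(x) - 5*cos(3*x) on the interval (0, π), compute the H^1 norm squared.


||u||_{H^1(0,π)}^2 = 134*π

u'(x) = 15*sin(3*x) + 3*cos(x).
Expand u² and (u')² and integrate term by term on (0, π), using: for integers n ≥ 1, ∫_0^π sin²(nx) dx = ∫_0^π cos²(nx) dx = π/2; for n ≠ n', ∫_0^π sin(nx)sin(n'x) dx = ∫_0^π cos(nx)cos(n'x) dx = 0; and by product-to-sum, ∫_0^π sin(nx)cos(n'x) dx = ½∫_0^π [sin((n+n')x) + sin((n−n')x)] dx, which is 0 when n+n' is even and 2n/(n²−n'²) when n+n' is odd (it need not vanish on (0, π)).
  u² squared terms: (-5)²·∫cos(3x)² dx = 25·π/2 = 25*π/2;  (3)²·∫sin(x)² dx = 9·π/2 = 9*π/2.
  u² cross terms: 2·(-5)·(3)·∫cos(3x)·sin(x) dx = -30·(0) = 0.
  So ∫_0^π u² dx = 25*π/2 + 9*π/2 + 0 = 17*π.
  (u')² squared terms: (3)²·∫cos(x)² dx = 9·π/2 = 9*π/2;  (15)²·∫sin(3x)² dx = 225·π/2 = 225*π/2.
  (u')² cross terms: 2·(3)·(15)·∫cos(x)·sin(3x) dx = 90·(0) = 0.
  So ∫_0^π (u')² dx = 9*π/2 + 225*π/2 + 0 = 117*π.
||u||_{H^1}^2 = (17*π) + (117*π) = 134*π.


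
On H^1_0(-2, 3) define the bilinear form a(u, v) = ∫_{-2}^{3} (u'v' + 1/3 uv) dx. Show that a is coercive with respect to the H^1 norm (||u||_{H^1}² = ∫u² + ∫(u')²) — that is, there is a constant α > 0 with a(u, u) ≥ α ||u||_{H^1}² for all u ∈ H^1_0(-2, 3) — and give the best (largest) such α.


α = (25/3 + π^2)/(π^2 + 25)

Coercivity of a(·,·) on H^1_0(-2, 3) means a(u, u) ≥ α ||u||_{H^1}² for every u ∈ H^1_0.
The interval has length L = 5, and Poincaré/coercivity depend only on L. Here a(u, u) = ∫(u')² + (1/3)·∫u².
Here 0 < c = 1/3 < 1. The condition a(u,u) ≥ α||u||_{H^1}² reads (1−α)∫(u')² ≥ (α−c)∫u². Any admissible α is ≤ 1 (rapidly oscillating u have ∫u²/∫(u')² → 0), and α = 1 would force 0 ≥ (1−c)∫u², impossible since c < 1; so 1−α > 0. By the sharp Poincaré inequality on H^1_0 of an interval of length L, ∫(u')² ≥ (π/L)²∫u² with equality for the first sine mode sin(π(x−x₀)/L) (x₀ the left endpoint), so the inequality holds for all u iff (1−α)(π/L)² ≥ α − c, i.e. α ≤ ((π/L)² + c)/((π/L)² + 1) = (1 + c(L/π)²)/(1 + (L/π)²). With (π/L)² = π^2/25 and c = 1/3, the largest admissible constant is α = ((π/L)² + c)/((π/L)² + 1).
Simplifying, α = (25/3 + π^2)/(π^2 + 25).


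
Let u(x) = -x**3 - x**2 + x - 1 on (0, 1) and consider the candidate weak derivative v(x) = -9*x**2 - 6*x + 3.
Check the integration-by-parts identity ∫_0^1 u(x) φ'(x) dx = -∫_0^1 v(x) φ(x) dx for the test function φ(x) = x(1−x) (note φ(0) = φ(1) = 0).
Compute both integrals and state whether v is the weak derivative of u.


LHS = 3/20, RHS = 9/20. No, v is not the weak derivative of u.

u(x) = -x**3 - x**2 + x - 1, classical derivative u'(x) = -3*x**2 - 2*x + 1.
φ(x) = x(1−x), so φ'(x) = 1 - 2*x.
Note φ(0) = φ(1) = 0, so the boundary term u·φ vanishes.
LHS = ∫_0^1 u(x) φ'(x) dx = ∫_0^1 (2*x^4 + x^3 - 3*x^2 + 3*x - 1) dx. Term by term:
  ∫_0^1 2*x^4 dx = 2/5;  ∫_0^1 x^3 dx = 1/4;  ∫_0^1 -3*x^2 dx = -1;
  ∫_0^1 3*x dx = 3/2;  ∫_0^1 -1 dx = -1.
Sum: 2/5 + 1/4 − 1 + 3/2 − 1 = 3/20.
So LHS = 3/20.
∫_0^1 v(x) φ(x) dx = ∫_0^1 (9*x^4 - 3*x^3 - 9*x^2 + 3*x) dx. Term by term:
  ∫_0^1 9*x^4 dx = 9/5;  ∫_0^1 -3*x^3 dx = -3/4;  ∫_0^1 -9*x^2 dx = -3;
  ∫_0^1 3*x dx = 3/2.
Sum: 9/5 − 3/4 − 3 + 3/2 = -9/20.
So RHS = -∫_0^1 v(x) φ(x) dx = 9/20.
LHS − RHS = -3/10 ≠ 0, so the identity fails.
(For a valid weak derivative the identity must hold for EVERY test function, in particular this one. The failure shows v is NOT the weak derivative of u.)
Correct weak derivative would be u'(x) = -3*x**2 - 2*x + 1.


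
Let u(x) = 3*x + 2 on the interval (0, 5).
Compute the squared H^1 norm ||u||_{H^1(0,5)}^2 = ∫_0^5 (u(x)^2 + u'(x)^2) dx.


||u||_{H^1}^2 = 590

The H^1 norm (squared) on an interval (0, L) is
  ||u||_{H^1}^2 = ∫_0^L u(x)^2 dx + ∫_0^L u'(x)^2 dx.
Compute u'(x) = 3.
Then u(x)^2 = 9*x**2 + 12*x + 4 and u'(x)^2 = 9.
Integrate each monomial from 0 to 5 using ∫_0^5 c·x^n dx = c·5^(n+1)/(n+1):
  ∫_0^5 u(x)^2 dx = ∫_0^5 (9*x^2 + 12*x + 4) dx. Term by term:
    ∫_0^5 9*x^2 dx = 375;  ∫_0^5 12*x dx = 150;  ∫_0^5 4 dx = 20.
  Sum: 375 + 150 + 20 = 545.
  ∫_0^5 u'(x)^2 dx = ∫_0^5 (9) dx. Term by term:
    ∫_0^5 9 dx = 45.
Adding: ||u||_{H^1}^2 = 545 + 45 = 590.


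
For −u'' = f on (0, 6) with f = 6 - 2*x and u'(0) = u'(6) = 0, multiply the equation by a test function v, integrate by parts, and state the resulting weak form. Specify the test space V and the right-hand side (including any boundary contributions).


V = H^1(0, 6) (no boundary constraint on v; u is determined up to an additive constant); weak form: ∫_0^6 u'v' dx = ∫_0^6 (6 - 2*x) v dx for all v ∈ V.

Multiply both sides by a test function v and integrate from 0 to 6:
  ∫_0^6 −u''(x) v(x) dx = ∫_0^6 f(x) v(x) dx.
Integrate the LHS by parts once:
  ∫_0^6 −u'' v dx = −[u'(x) v(x)]_0^6 + ∫_0^6 u'(x) v'(x) dx.
Thus ∫_0^6 u'(x) v'(x) dx = ∫_0^6 f(x) v(x) dx + [u'(x) v(x)]_0^6.
Choose V so that boundary terms are either known or forced to vanish.
u has homogeneous Neumann: u'(0) = u'(6) = 0. So [u' v]_0^6 = 0·v(6) − 0·v(0) = 0 for any v; take V = H^1(0, 6).
Weak formulation: find u (satisfying any essential BC) such that ∫_0^6 u'(x) v'(x) dx = ∫_0^6 f v dx for all v ∈ V (homogeneous Neumann, so boundary terms vanish).
Substituting f(x) = 6 - 2*x, the right-hand side is ∫_0^6 (6 - 2*x) v dx.
Compatibility check (pure Neumann): taking v ≡ 1 ∈ V gives 0 = ∫_0^6 f dx + (0) − (0), i.e. ∫_0^6 f dx must equal u'(0) − u'(6) = 0. Indeed ∫_0^6 (6 - 2*x) dx = 0, so the data are compatible. The solution is then unique only up to an additive constant (fix it e.g. by requiring ∫_0^6 u dx = 0).


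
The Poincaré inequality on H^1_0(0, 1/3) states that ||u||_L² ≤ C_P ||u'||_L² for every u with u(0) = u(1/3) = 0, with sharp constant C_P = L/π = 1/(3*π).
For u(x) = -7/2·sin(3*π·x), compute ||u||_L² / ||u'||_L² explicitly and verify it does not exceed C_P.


||u||_L² / ||u'||_L² = 1/(3*π) = C_P.

u(x) = -7/2·sin(3*π·x), so u'(x) = -21*π*cos(3*π*x)/2.
Writing u(x) = A·sin(kπx/L) with A = -7/2 and k = 1, use ∫_0^L sin²(kπx/L) dx = L/2 and ∫_0^L cos²(kπx/L) dx = L/2.
u² = 49/4·sin²(3*π·x) and (u')² = 441*π^2/4·cos²(3*π·x), and each of sin², cos² integrates to L/2 = 1/6 over (0, 1/3).
∫_0^1/3 u² dx = 49/24, so ||u||_L² = 7*sqrt(6)/12.
∫_0^1/3 (u')² dx = 147*π^2/8, so ||u'||_L² = 7*sqrt(6)*π/4.
Ratio ||u||_L² / ||u'||_L² = 1/(3*π).
Sharp Poincaré constant on H^1_0(0, 1/3) is C_P = L/π = 1/(3*π), achieved by sin(3*π·x).
This is the k = 1 eigenfunction (up to amplitude), so the ratio equals the sharp Poincaré constant exactly.


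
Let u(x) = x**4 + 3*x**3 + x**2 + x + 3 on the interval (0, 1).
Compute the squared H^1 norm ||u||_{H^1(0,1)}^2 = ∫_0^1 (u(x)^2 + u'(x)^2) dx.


||u||_{H^1}^2 = 20341/252

The H^1 norm (squared) on an interval (0, L) is
  ||u||_{H^1}^2 = ∫_0^L u(x)^2 dx + ∫_0^L u'(x)^2 dx.
Compute u'(x) = 4*x**3 + 9*x**2 + 2*x + 1.
Then u(x)^2 = x**8 + 6*x**7 + 11*x**6 + 8*x**5 + 13*x**4 + 20*x**3 + 7*x**2 + 6*x + 9 and u'(x)^2 = 16*x**6 + 72*x**5 + 97*x**4 + 44*x**3 + 22*x**2 + 4*x + 1.
Integrate each monomial from 0 to 1 using ∫_0^1 c·x^n dx = c·1^(n+1)/(n+1):
  ∫_0^1 u(x)^2 dx = ∫_0^1 (x^8 + 6*x^7 + 11*x^6 + 8*x^5 + 13*x^4 + 20*x^3 + 7*x^2 + 6*x + 9) dx. Term by term:
    ∫_0^1 x^8 dx = 1/9;  ∫_0^1 6*x^7 dx = 3/4;  ∫_0^1 11*x^6 dx = 11/7;
    ∫_0^1 8*x^5 dx = 4/3;  ∫_0^1 13*x^4 dx = 13/5;  ∫_0^1 20*x^3 dx = 5;
    ∫_0^1 7*x^2 dx = 7/3;  ∫_0^1 6*x dx = 3;  ∫_0^1 9 dx = 9.
  Sum: 1/9 + 3/4 + 11/7 + 4/3 + 13/5 + 5 + 7/3 + 3 + 9 = 32381/1260.
  ∫_0^1 u'(x)^2 dx = ∫_0^1 (16*x^6 + 72*x^5 + 97*x^4 + 44*x^3 + 22*x^2 + 4*x + 1) dx. Term by term:
    ∫_0^1 16*x^6 dx = 16/7;  ∫_0^1 72*x^5 dx = 12;  ∫_0^1 97*x^4 dx = 97/5;
    ∫_0^1 44*x^3 dx = 11;  ∫_0^1 22*x^2 dx = 22/3;  ∫_0^1 4*x dx = 2;
    ∫_0^1 1 dx = 1.
  Sum: 16/7 + 12 + 97/5 + 11 + 22/3 + 2 + 1 = 5777/105.
Adding: ||u||_{H^1}^2 = 32381/1260 + 5777/105 = 20341/252.


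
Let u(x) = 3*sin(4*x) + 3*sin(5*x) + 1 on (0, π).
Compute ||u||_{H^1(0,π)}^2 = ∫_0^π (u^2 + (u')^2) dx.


||u||_{H^1(0,π)}^2 = 12/5 + 389*π/2

u'(x) = 12*cos(4*x) + 15*cos(5*x).
Expand u² and (u')² and integrate term by term on (0, π), using: for integers n ≥ 1, ∫_0^π sin²(nx) dx = ∫_0^π cos²(nx) dx = π/2; for n ≠ n', ∫_0^π sin(nx)sin(n'x) dx = ∫_0^π cos(nx)cos(n'x) dx = 0; and by product-to-sum, ∫_0^π sin(nx)cos(n'x) dx = ½∫_0^π [sin((n+n')x) + sin((n−n')x)] dx, which is 0 when n+n' is even and 2n/(n²−n'²) when n+n' is odd (it need not vanish on (0, π)). For the constant mode: ∫_0^π 1 dx = π, ∫_0^π cos(nx) dx = 0, ∫_0^π sin(nx) dx = (1−(−1)^n)/n.
  u² squared terms: (1)²·∫1 dx = 1·π = π;  (3)²·∫sin(4x)² dx = 9·π/2 = 9*π/2;  (3)²·∫sin(5x)² dx = 9·π/2 = 9*π/2.
  u² cross terms: 2·(1)·(3)·∫1·sin(4x) dx = 6·(0) = 0;  2·(1)·(3)·∫1·sin(5x) dx = 6·(2/5) = 12/5;  2·(3)·(3)·∫sin(4x)·sin(5x) dx = 18·(0) = 0.
  So ∫_0^π u² dx = π + 9*π/2 + 9*π/2 + 0 + 12/5 + 0 = 12/5 + 10*π.
  (u')² squared terms: (12)²·∫cos(4x)² dx = 144·π/2 = 72*π;  (15)²·∫cos(5x)² dx = 225·π/2 = 225*π/2.
  (u')² cross terms: 2·(12)·(15)·∫cos(4x)·cos(5x) dx = 360·(0) = 0.
  So ∫_0^π (u')² dx = 72*π + 225*π/2 + 0 = 369*π/2.
||u||_{H^1}^2 = (12/5 + 10*π) + (369*π/2) = 12/5 + 389*π/2.


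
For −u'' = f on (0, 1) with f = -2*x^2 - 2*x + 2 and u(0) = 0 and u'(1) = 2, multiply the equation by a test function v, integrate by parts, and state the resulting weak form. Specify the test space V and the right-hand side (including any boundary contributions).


V = {v ∈ H^1(0, 1) : v(0) = 0} (test functions vanish at x = 0 where u is specified); weak form: ∫_0^1 u'v' dx = ∫_0^1 (-2*x^2 - 2*x + 2) v dx + 2·v(1) for all v ∈ V.

Multiply both sides by a test function v and integrate from 0 to 1:
  ∫_0^1 −u''(x) v(x) dx = ∫_0^1 f(x) v(x) dx.
Integrate the LHS by parts once:
  ∫_0^1 −u'' v dx = −[u'(x) v(x)]_0^1 + ∫_0^1 u'(x) v'(x) dx.
Thus ∫_0^1 u'(x) v'(x) dx = ∫_0^1 f(x) v(x) dx + [u'(x) v(x)]_0^1.
Choose V so that boundary terms are either known or forced to vanish.
Mixed BC: u(0) = 0 (Dirichlet) and u'(1) = 2 (Neumann). Define V = {v ∈ H^1(0, 1) : v(0) = 0}. Then [u' v]_0^1 = u'(1)·v(1) − u'(0)·0 = 2·v(1).
Weak formulation: find u (satisfying any essential BC) such that ∫_0^1 u'(x) v'(x) dx = ∫_0^1 f v dx + 2·v(1) for all v ∈ V (Dirichlet at 0 absorbed into V; Neumann datum at x = 1 contributes the boundary term).
Substituting f(x) = -2*x^2 - 2*x + 2, the right-hand side is ∫_0^1 (-2*x^2 - 2*x + 2) v dx + 2·v(1).


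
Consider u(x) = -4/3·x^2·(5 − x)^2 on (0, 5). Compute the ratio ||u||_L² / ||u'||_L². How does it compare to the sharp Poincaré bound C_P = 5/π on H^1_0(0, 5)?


||u||_L² / ||u'||_L² = 5*sqrt(3)/6 < C_P = 5/π.

u(x) = -4/3·x^2·(5 − x)^2, so u'(x) = 8*x*(x*(5 - x) - (x - 5)^2)/3.
u(x) = -4/3·x^2·(5 − x)^2 vanishes at x = 0 and x = 5, so u ∈ H^1_0(0, 5). Differentiate via the product rule and integrate the resulting polynomials term by term.
  ∫_0^5 u² dx = ∫_0^5 (16*x^8/9 - 320*x^7/9 + 800*x^6/3 - 8000*x^5/9 + 10000*x^4/9) dx. Term by term:
    ∫_0^5 16*x^8/9 dx = 31250000/81;  ∫_0^5 -320*x^7/9 dx = -15625000/9;  ∫_0^5 800*x^6/3 dx = 62500000/21;
    ∫_0^5 -8000*x^5/9 dx = -62500000/27;  ∫_0^5 10000*x^4/9 dx = 6250000/9.
  Sum: 31250000/81 − 15625000/9 + 62500000/21 − 62500000/27 + 6250000/9 = 3125000/567.
  ∫_0^5 (u')² dx = ∫_0^5 (256*x^6/9 - 1280*x^5/3 + 20800*x^4/9 - 16000*x^3/3 + 40000*x^2/9) dx. Term by term:
    ∫_0^5 256*x^6/9 dx = 20000000/63;  ∫_0^5 -1280*x^5/3 dx = -10000000/9;  ∫_0^5 20800*x^4/9 dx = 13000000/9;
    ∫_0^5 -16000*x^3/3 dx = -2500000/3;  ∫_0^5 40000*x^2/9 dx = 5000000/27.
  Sum: 20000000/63 − 10000000/9 + 13000000/9 − 2500000/3 + 5000000/27 = 500000/189.
∫_0^5 u² dx = 3125000/567, so ||u||_L² = 1250*sqrt(14)/63.
∫_0^5 (u')² dx = 500000/189, so ||u'||_L² = 500*sqrt(42)/63.
Ratio ||u||_L² / ||u'||_L² = 5*sqrt(3)/6.
Sharp Poincaré constant on H^1_0(0, 5) is C_P = L/π = 5/π, achieved by sin(π/5·x).
A polynomial bump cannot attain the sharp Poincaré constant (only the first sine eigenfunction does), so the ratio is strictly less than C_P, consistent with ||u||_L² ≤ C_P ||u'||_L².


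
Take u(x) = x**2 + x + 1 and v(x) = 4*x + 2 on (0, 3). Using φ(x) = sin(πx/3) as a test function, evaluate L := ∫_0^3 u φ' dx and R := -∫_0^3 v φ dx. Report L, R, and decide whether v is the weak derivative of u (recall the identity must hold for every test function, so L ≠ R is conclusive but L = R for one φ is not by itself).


LHS = -24/π, RHS = -48/π. No, v is not the weak derivative of u.

u(x) = x**2 + x + 1, classical derivative u'(x) = 2*x + 1.
φ(x) = sin(πx/3), so φ'(x) = π*cos(π*x/3)/3.
Note φ(0) = φ(3) = 0, so the boundary term u·φ vanishes.
LHS = ∫_0^3 u(x) φ'(x) dx = ∫_0^3 (π*x^2*cos(π*x/3)/3 + π*x*cos(π*x/3)/3 + π*cos(π*x/3)/3) dx. Term by term:
  ∫_0^3 π*cos(π*x/3)/3 dx = 0;  ∫_0^3 π*x*cos(π*x/3)/3 dx = -6/π;  ∫_0^3 π*x^2*cos(π*x/3)/3 dx = -18/π.
Sum: 0 − 6/π − 18/π = -24/π.
So LHS = -24/π.
∫_0^3 v(x) φ(x) dx = ∫_0^3 (4*x*sin(π*x/3) + 2*sin(π*x/3)) dx. Term by term:
  ∫_0^3 2*sin(π*x/3) dx = 12/π;  ∫_0^3 4*x*sin(π*x/3) dx = 36/π.
Sum: 12/π + 36/π = 48/π.
So RHS = -∫_0^3 v(x) φ(x) dx = -48/π.
LHS − RHS = 24/π ≠ 0, so the identity fails.
(For a valid weak derivative the identity must hold for EVERY test function, in particular this one. The failure shows v is NOT the weak derivative of u.)
Correct weak derivative would be u'(x) = 2*x + 1.


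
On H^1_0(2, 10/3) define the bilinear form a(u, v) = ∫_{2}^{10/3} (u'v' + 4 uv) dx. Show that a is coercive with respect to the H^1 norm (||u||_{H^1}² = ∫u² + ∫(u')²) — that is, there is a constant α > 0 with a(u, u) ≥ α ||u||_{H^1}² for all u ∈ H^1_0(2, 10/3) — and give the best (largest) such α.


α = 1

Coercivity of a(·,·) on H^1_0(2, 10/3) means a(u, u) ≥ α ||u||_{H^1}² for every u ∈ H^1_0.
The interval has length L = 4/3, and Poincaré/coercivity depend only on L. Here a(u, u) = ∫(u')² + (4)·∫u².
Here c = 4 ≥ 1, so a(u,u) = ∫(u')² + c∫u² ≥ ∫(u')² + ∫u² = ||u||_{H^1}², i.e. α = 1 works. No larger α is possible: a(u,u) ≥ α||u||_{H^1}² means (1−α)∫(u')² ≥ (α−c)∫u², and for the modes u_n = sin(nπ(x−x₀)/L) (x₀ the left endpoint) one has ∫u_n²/∫(u_n')² = (L/(nπ))² → 0, so a(u_n,u_n)/||u_n||_{H^1}² → 1. Hence the optimal constant is α = 1.
Therefore α = 1.


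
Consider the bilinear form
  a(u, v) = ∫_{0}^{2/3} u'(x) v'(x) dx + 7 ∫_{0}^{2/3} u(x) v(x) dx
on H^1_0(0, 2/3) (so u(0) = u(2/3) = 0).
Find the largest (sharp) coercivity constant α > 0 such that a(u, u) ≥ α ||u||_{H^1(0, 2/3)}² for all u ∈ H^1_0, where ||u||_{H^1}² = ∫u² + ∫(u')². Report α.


α = 1

Coercivity of a(·,·) on H^1_0(0, 2/3) means a(u, u) ≥ α ||u||_{H^1}² for every u ∈ H^1_0.
The interval has length L = 2/3, and Poincaré/coercivity depend only on L. Here a(u, u) = ∫(u')² + (7)·∫u².
Here c = 7 ≥ 1, so a(u,u) = ∫(u')² + c∫u² ≥ ∫(u')² + ∫u² = ||u||_{H^1}², i.e. α = 1 works. No larger α is possible: a(u,u) ≥ α||u||_{H^1}² means (1−α)∫(u')² ≥ (α−c)∫u², and for the modes u_n = sin(nπ(x−x₀)/L) (x₀ the left endpoint) one has ∫u_n²/∫(u_n')² = (L/(nπ))² → 0, so a(u_n,u_n)/||u_n||_{H^1}² → 1. Hence the optimal constant is α = 1.
Therefore α = 1.


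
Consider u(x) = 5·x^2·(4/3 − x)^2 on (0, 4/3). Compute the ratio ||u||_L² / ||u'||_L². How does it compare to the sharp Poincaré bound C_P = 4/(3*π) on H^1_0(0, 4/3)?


||u||_L² / ||u'||_L² = 2*sqrt(3)/9 < C_P = 4/(3*π).

u(x) = 5·x^2·(4/3 − x)^2, so u'(x) = 20*x*(3*x - 4)*(3*x - 2)/9.
u(x) = 5·x^2·(4/3 − x)^2 vanishes at x = 0 and x = 4/3, so u ∈ H^1_0(0, 4/3). Differentiate via the product rule and integrate the resulting polynomials term by term.
  ∫_0^4/3 u² dx = ∫_0^4/3 (25*x^8 - 400*x^7/3 + 800*x^6/3 - 6400*x^5/27 + 6400*x^4/81) dx. Term by term:
    ∫_0^4/3 25*x^8 dx = 6553600/177147;  ∫_0^4/3 -400*x^7/3 dx = -3276800/19683;  ∫_0^4/3 800*x^6/3 dx = 13107200/45927;
    ∫_0^4/3 -6400*x^5/27 dx = -13107200/59049;  ∫_0^4/3 6400*x^4/81 dx = 1310720/19683.
  Sum: 6553600/177147 − 3276800/19683 + 13107200/45927 − 13107200/59049 + 1310720/19683 = 655360/1240029.
  ∫_0^4/3 (u')² dx = ∫_0^4/3 (400*x^6 - 1600*x^5 + 20800*x^4/9 - 12800*x^3/9 + 25600*x^2/81) dx. Term by term:
    ∫_0^4/3 400*x^6 dx = 6553600/15309;  ∫_0^4/3 -1600*x^5 dx = -3276800/2187;  ∫_0^4/3 20800*x^4/9 dx = 4259840/2187;
    ∫_0^4/3 -12800*x^3/9 dx = -819200/729;  ∫_0^4/3 25600*x^2/81 dx = 1638400/6561.
  Sum: 6553600/15309 − 3276800/2187 + 4259840/2187 − 819200/729 + 1638400/6561 = 163840/45927.
∫_0^4/3 u² dx = 655360/1240029, so ||u||_L² = 256*sqrt(210)/5103.
∫_0^4/3 (u')² dx = 163840/45927, so ||u'||_L² = 128*sqrt(70)/567.
Ratio ||u||_L² / ||u'||_L² = 2*sqrt(3)/9.
Sharp Poincaré constant on H^1_0(0, 4/3) is C_P = L/π = 4/(3*π), achieved by sin(3*π/4·x).
A polynomial bump cannot attain the sharp Poincaré constant (only the first sine eigenfunction does), so the ratio is strictly less than C_P, consistent with ||u||_L² ≤ C_P ||u'||_L².


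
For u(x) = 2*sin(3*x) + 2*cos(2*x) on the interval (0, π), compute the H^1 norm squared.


||u||_{H^1(0,π)}^2 = 48 + 30*π

u'(x) = -4*sin(2*x) + 6*cos(3*x).
Expand u² and (u')² and integrate term by term on (0, π), using: for integers n ≥ 1, ∫_0^π sin²(nx) dx = ∫_0^π cos²(nx) dx = π/2; for n ≠ n', ∫_0^π sin(nx)sin(n'x) dx = ∫_0^π cos(nx)cos(n'x) dx = 0; and by product-to-sum, ∫_0^π sin(nx)cos(n'x) dx = ½∫_0^π [sin((n+n')x) + sin((n−n')x)] dx, which is 0 when n+n' is even and 2n/(n²−n'²) when n+n' is odd (it need not vanish on (0, π)).
  u² squared terms: (2)²·∫cos(2x)² dx = 4·π/2 = 2*π;  (2)²·∫sin(3x)² dx = 4·π/2 = 2*π.
  u² cross terms: 2·(2)·(2)·∫cos(2x)·sin(3x) dx = 8·(6/5) = 48/5.
  So ∫_0^π u² dx = 2*π + 2*π + 48/5 = 48/5 + 4*π.
  (u')² squared terms: (-4)²·∫sin(2x)² dx = 16·π/2 = 8*π;  (6)²·∫cos(3x)² dx = 36·π/2 = 18*π.
  (u')² cross terms: 2·(-4)·(6)·∫sin(2x)·cos(3x) dx = -48·(-4/5) = 192/5.
  So ∫_0^π (u')² dx = 8*π + 18*π + 192/5 = 192/5 + 26*π.
||u||_{H^1}^2 = (48/5 + 4*π) + (192/5 + 26*π) = 48 + 30*π.


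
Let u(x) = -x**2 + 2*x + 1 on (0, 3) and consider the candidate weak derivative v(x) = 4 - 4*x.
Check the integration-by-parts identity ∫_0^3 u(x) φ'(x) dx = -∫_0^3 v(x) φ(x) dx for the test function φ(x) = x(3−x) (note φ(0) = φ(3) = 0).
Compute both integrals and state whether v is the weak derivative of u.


LHS = 9/2, RHS = 9. No, v is not the weak derivative of u.

u(x) = -x**2 + 2*x + 1, classical derivative u'(x) = 2 - 2*x.
φ(x) = x(3−x), so φ'(x) = 3 - 2*x.
Note φ(0) = φ(3) = 0, so the boundary term u·φ vanishes.
LHS = ∫_0^3 u(x) φ'(x) dx = ∫_0^3 (2*x^3 - 7*x^2 + 4*x + 3) dx. Term by term:
  ∫_0^3 2*x^3 dx = 81/2;  ∫_0^3 -7*x^2 dx = -63;  ∫_0^3 4*x dx = 18;
  ∫_0^3 3 dx = 9.
Sum: 81/2 − 63 + 18 + 9 = 9/2.
So LHS = 9/2.
∫_0^3 v(x) φ(x) dx = ∫_0^3 (4*x^3 - 16*x^2 + 12*x) dx. Term by term:
  ∫_0^3 4*x^3 dx = 81;  ∫_0^3 -16*x^2 dx = -144;  ∫_0^3 12*x dx = 54.
Sum: 81 − 144 + 54 = -9.
So RHS = -∫_0^3 v(x) φ(x) dx = 9.
LHS − RHS = -9/2 ≠ 0, so the identity fails.
(For a valid weak derivative the identity must hold for EVERY test function, in particular this one. The failure shows v is NOT the weak derivative of u.)
Correct weak derivative would be u'(x) = 2 - 2*x.


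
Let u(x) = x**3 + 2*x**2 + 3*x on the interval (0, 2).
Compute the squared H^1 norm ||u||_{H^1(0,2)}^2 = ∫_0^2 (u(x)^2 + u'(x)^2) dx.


||u||_{H^1}^2 = 53258/105

The H^1 norm (squared) on an interval (0, L) is
  ||u||_{H^1}^2 = ∫_0^L u(x)^2 dx + ∫_0^L u'(x)^2 dx.
Compute u'(x) = 3*x**2 + 4*x + 3.
Then u(x)^2 = x**6 + 4*x**5 + 10*x**4 + 12*x**3 + 9*x**2 and u'(x)^2 = 9*x**4 + 24*x**3 + 34*x**2 + 24*x + 9.
Integrate each monomial from 0 to 2 using ∫_0^2 c·x^n dx = c·2^(n+1)/(n+1):
  ∫_0^2 u(x)^2 dx = ∫_0^2 (x^6 + 4*x^5 + 10*x^4 + 12*x^3 + 9*x^2) dx. Term by term:
    ∫_0^2 x^6 dx = 128/7;  ∫_0^2 4*x^5 dx = 128/3;  ∫_0^2 10*x^4 dx = 64;
    ∫_0^2 12*x^3 dx = 48;  ∫_0^2 9*x^2 dx = 24.
  Sum: 128/7 + 128/3 + 64 + 48 + 24 = 4136/21.
  ∫_0^2 u'(x)^2 dx = ∫_0^2 (9*x^4 + 24*x^3 + 34*x^2 + 24*x + 9) dx. Term by term:
    ∫_0^2 9*x^4 dx = 288/5;  ∫_0^2 24*x^3 dx = 96;  ∫_0^2 34*x^2 dx = 272/3;
    ∫_0^2 24*x dx = 48;  ∫_0^2 9 dx = 18.
  Sum: 288/5 + 96 + 272/3 + 48 + 18 = 4654/15.
Adding: ||u||_{H^1}^2 = 4136/21 + 4654/15 = 53258/105.


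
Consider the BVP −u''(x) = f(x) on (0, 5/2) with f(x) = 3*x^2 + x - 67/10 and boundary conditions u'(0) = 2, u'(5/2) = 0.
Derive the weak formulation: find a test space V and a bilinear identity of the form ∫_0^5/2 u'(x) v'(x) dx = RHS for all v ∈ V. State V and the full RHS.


V = H^1(0, 5/2) (v unrestricted at boundary; u is determined up to an additive constant); weak form: ∫_0^5/2 u'v' dx = ∫_0^5/2 (3*x^2 + x - 67/10) v dx − 2·v(0) for all v ∈ V.

Multiply both sides by a test function v and integrate from 0 to 5/2:
  ∫_0^5/2 −u''(x) v(x) dx = ∫_0^5/2 f(x) v(x) dx.
Integrate the LHS by parts once:
  ∫_0^5/2 −u'' v dx = −[u'(x) v(x)]_0^5/2 + ∫_0^5/2 u'(x) v'(x) dx.
Thus ∫_0^5/2 u'(x) v'(x) dx = ∫_0^5/2 f(x) v(x) dx + [u'(x) v(x)]_0^5/2.
Choose V so that boundary terms are either known or forced to vanish.
u has inhomogeneous Neumann u'(0) = 2, u'(5/2) = 0. [u' v]_0^5/2 = (0)·v(5/2) − (2)·v(0) = − 2·v(0). Take V = H^1(0, 5/2); boundary term becomes part of RHS.
Weak formulation: find u (satisfying any essential BC) such that ∫_0^5/2 u'(x) v'(x) dx = ∫_0^5/2 f v dx − 2·v(0) for all v ∈ V (Neumann data are natural BCs: they enter the RHS as boundary terms).
Substituting f(x) = 3*x^2 + x - 67/10, the right-hand side is ∫_0^5/2 (3*x^2 + x - 67/10) v dx − 2·v(0).
Compatibility check (pure Neumann): taking v ≡ 1 ∈ V gives 0 = ∫_0^5/2 f dx + (0) − (2), i.e. ∫_0^5/2 f dx must equal u'(0) − u'(5/2) = 2. Indeed ∫_0^5/2 (3*x^2 + x - 67/10) dx = 2, so the data are compatible. The solution is then unique only up to an additive constant (fix it e.g. by requiring ∫_0^5/2 u dx = 0).


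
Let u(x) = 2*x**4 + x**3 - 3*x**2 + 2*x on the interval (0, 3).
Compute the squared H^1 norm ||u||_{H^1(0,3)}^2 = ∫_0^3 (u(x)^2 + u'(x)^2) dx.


||u||_{H^1}^2 = 2177967/70

The H^1 norm (squared) on an interval (0, L) is
  ||u||_{H^1}^2 = ∫_0^L u(x)^2 dx + ∫_0^L u'(x)^2 dx.
Compute u'(x) = 8*x**3 + 3*x**2 - 6*x + 2.
Then u(x)^2 = 4*x**8 + 4*x**7 - 11*x**6 + 2*x**5 + 13*x**4 - 12*x**3 + 4*x**2 and u'(x)^2 = 64*x**6 + 48*x**5 - 87*x**4 - 4*x**3 + 48*x**2 - 24*x + 4.
Integrate each monomial from 0 to 3 using ∫_0^3 c·x^n dx = c·3^(n+1)/(n+1):
  ∫_0^3 u(x)^2 dx = ∫_0^3 (4*x^8 + 4*x^7 - 11*x^6 + 2*x^5 + 13*x^4 - 12*x^3 + 4*x^2) dx. Term by term:
    ∫_0^3 4*x^8 dx = 8748;  ∫_0^3 4*x^7 dx = 6561/2;  ∫_0^3 -11*x^6 dx = -24057/7;
    ∫_0^3 2*x^5 dx = 243;  ∫_0^3 13*x^4 dx = 3159/5;  ∫_0^3 -12*x^3 dx = -243;
    ∫_0^3 4*x^2 dx = 36.
  Sum: 8748 + 6561/2 − 24057/7 + 243 + 3159/5 − 243 + 36 = 648171/70.
  ∫_0^3 u'(x)^2 dx = ∫_0^3 (64*x^6 + 48*x^5 - 87*x^4 - 4*x^3 + 48*x^2 - 24*x + 4) dx. Term by term:
    ∫_0^3 64*x^6 dx = 139968/7;  ∫_0^3 48*x^5 dx = 5832;  ∫_0^3 -87*x^4 dx = -21141/5;
    ∫_0^3 -4*x^3 dx = -81;  ∫_0^3 48*x^2 dx = 432;  ∫_0^3 -24*x dx = -108;
    ∫_0^3 4 dx = 12.
  Sum: 139968/7 + 5832 − 21141/5 − 81 + 432 − 108 + 12 = 764898/35.
Adding: ||u||_{H^1}^2 = 648171/70 + 764898/35 = 2177967/70.


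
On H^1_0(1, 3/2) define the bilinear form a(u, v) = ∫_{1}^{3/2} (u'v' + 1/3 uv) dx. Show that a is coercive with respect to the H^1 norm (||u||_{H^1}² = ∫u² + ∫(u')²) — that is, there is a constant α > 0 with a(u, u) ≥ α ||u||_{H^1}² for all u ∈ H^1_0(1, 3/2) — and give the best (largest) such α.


α = (1 + 12*π^2)/(3*(1 + 4*π^2))

Coercivity of a(·,·) on H^1_0(1, 3/2) means a(u, u) ≥ α ||u||_{H^1}² for every u ∈ H^1_0.
The interval has length L = 1/2, and Poincaré/coercivity depend only on L. Here a(u, u) = ∫(u')² + (1/3)·∫u².
Here 0 < c = 1/3 < 1. The condition a(u,u) ≥ α||u||_{H^1}² reads (1−α)∫(u')² ≥ (α−c)∫u². Any admissible α is ≤ 1 (rapidly oscillating u have ∫u²/∫(u')² → 0), and α = 1 would force 0 ≥ (1−c)∫u², impossible since c < 1; so 1−α > 0. By the sharp Poincaré inequality on H^1_0 of an interval of length L, ∫(u')² ≥ (π/L)²∫u² with equality for the first sine mode sin(π(x−x₀)/L) (x₀ the left endpoint), so the inequality holds for all u iff (1−α)(π/L)² ≥ α − c, i.e. α ≤ ((π/L)² + c)/((π/L)² + 1) = (1 + c(L/π)²)/(1 + (L/π)²). With (π/L)² = 4*π^2 and c = 1/3, the largest admissible constant is α = ((π/L)² + c)/((π/L)² + 1).
Simplifying, α = (1 + 12*π^2)/(3*(1 + 4*π^2)).


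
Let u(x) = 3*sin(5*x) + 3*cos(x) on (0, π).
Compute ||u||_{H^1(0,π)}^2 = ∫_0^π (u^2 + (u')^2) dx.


||u||_{H^1(0,π)}^2 = 126*π

u'(x) = -3*sin(x) + 15*cos(5*x).
Expand u² and (u')² and integrate term by term on (0, π), using: for integers n ≥ 1, ∫_0^π sin²(nx) dx = ∫_0^π cos²(nx) dx = π/2; for n ≠ n', ∫_0^π sin(nx)sin(n'x) dx = ∫_0^π cos(nx)cos(n'x) dx = 0; and by product-to-sum, ∫_0^π sin(nx)cos(n'x) dx = ½∫_0^π [sin((n+n')x) + sin((n−n')x)] dx, which is 0 when n+n' is even and 2n/(n²−n'²) when n+n' is odd (it need not vanish on (0, π)).
  u² squared terms: (3)²·∫cos(x)² dx = 9·π/2 = 9*π/2;  (3)²·∫sin(5x)² dx = 9·π/2 = 9*π/2.
  u² cross terms: 2·(3)·(3)·∫cos(x)·sin(5x) dx = 18·(0) = 0.
  So ∫_0^π u² dx = 9*π/2 + 9*π/2 + 0 = 9*π.
  (u')² squared terms: (-3)²·∫sin(x)² dx = 9·π/2 = 9*π/2;  (15)²·∫cos(5x)² dx = 225·π/2 = 225*π/2.
  (u')² cross terms: 2·(-3)·(15)·∫sin(x)·cos(5x) dx = -90·(0) = 0.
  So ∫_0^π (u')² dx = 9*π/2 + 225*π/2 + 0 = 117*π.
||u||_{H^1}^2 = (9*π) + (117*π) = 126*π.


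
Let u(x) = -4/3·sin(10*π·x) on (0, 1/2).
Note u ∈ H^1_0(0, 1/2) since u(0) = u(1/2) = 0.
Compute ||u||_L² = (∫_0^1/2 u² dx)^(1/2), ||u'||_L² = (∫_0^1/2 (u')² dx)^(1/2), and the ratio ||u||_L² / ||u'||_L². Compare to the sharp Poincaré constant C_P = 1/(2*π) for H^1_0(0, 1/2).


||u||_L² / ||u'||_L² = 1/(10*π) < C_P = 1/(2*π).

u(x) = -4/3·sin(10*π·x), so u'(x) = -40*π*cos(10*π*x)/3.
Writing u(x) = A·sin(kπx/L) with A = -4/3 and k = 5, use ∫_0^L sin²(kπx/L) dx = L/2 and ∫_0^L cos²(kπx/L) dx = L/2.
u² = 16/9·sin²(10*π·x) and (u')² = 1600*π^2/9·cos²(10*π·x), and each of sin², cos² integrates to L/2 = 1/4 over (0, 1/2).
∫_0^1/2 u² dx = 4/9, so ||u||_L² = 2/3.
∫_0^1/2 (u')² dx = 400*π^2/9, so ||u'||_L² = 20*π/3.
Ratio ||u||_L² / ||u'||_L² = 1/(10*π).
Sharp Poincaré constant on H^1_0(0, 1/2) is C_P = L/π = 1/(2*π), achieved by sin(2*π·x).
This is the k = 5 harmonic; the ratio L/(kπ) is strictly less than C_P = L/π, consistent with the sharp inequality ||u||_L² ≤ C_P ||u'||_L².


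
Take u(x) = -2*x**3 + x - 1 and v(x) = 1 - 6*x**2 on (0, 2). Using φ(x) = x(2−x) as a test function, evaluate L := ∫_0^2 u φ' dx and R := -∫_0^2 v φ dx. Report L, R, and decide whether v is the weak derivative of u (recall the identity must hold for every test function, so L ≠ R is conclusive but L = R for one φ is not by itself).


LHS = 124/15, RHS = 124/15. Yes, v = u' weakly.

u(x) = -2*x**3 + x - 1, classical derivative u'(x) = 1 - 6*x**2.
φ(x) = x(2−x), so φ'(x) = 2 - 2*x.
Note φ(0) = φ(2) = 0, so the boundary term u·φ vanishes.
LHS = ∫_0^2 u(x) φ'(x) dx = ∫_0^2 (4*x^4 - 4*x^3 - 2*x^2 + 4*x - 2) dx. Term by term:
  ∫_0^2 4*x^4 dx = 128/5;  ∫_0^2 -4*x^3 dx = -16;  ∫_0^2 -2*x^2 dx = -16/3;
  ∫_0^2 4*x dx = 8;  ∫_0^2 -2 dx = -4.
Sum: 128/5 − 16 − 16/3 + 8 − 4 = 124/15.
So LHS = 124/15.
∫_0^2 v(x) φ(x) dx = ∫_0^2 (6*x^4 - 12*x^3 - x^2 + 2*x) dx. Term by term:
  ∫_0^2 6*x^4 dx = 192/5;  ∫_0^2 -12*x^3 dx = -48;  ∫_0^2 -x^2 dx = -8/3;
  ∫_0^2 2*x dx = 4.
Sum: 192/5 − 48 − 8/3 + 4 = -124/15.
So RHS = -∫_0^2 v(x) φ(x) dx = 124/15.
LHS = RHS, so the identity holds for this test φ.
Moreover u is smooth here and v(x) = u'(x) = 1 - 6*x**2 pointwise, so the identity holds for every test function. Hence v is the weak derivative of u.


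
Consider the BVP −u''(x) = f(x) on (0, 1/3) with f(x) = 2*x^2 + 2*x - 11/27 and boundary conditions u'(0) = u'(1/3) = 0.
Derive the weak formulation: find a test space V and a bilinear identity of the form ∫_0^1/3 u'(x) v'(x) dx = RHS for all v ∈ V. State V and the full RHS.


V = H^1(0, 1/3) (no boundary constraint on v; u is determined up to an additive constant); weak form: ∫_0^1/3 u'v' dx = ∫_0^1/3 (2*x^2 + 2*x - 11/27) v dx for all v ∈ V.

Multiply both sides by a test function v and integrate from 0 to 1/3:
  ∫_0^1/3 −u''(x) v(x) dx = ∫_0^1/3 f(x) v(x) dx.
Integrate the LHS by parts once:
  ∫_0^1/3 −u'' v dx = −[u'(x) v(x)]_0^1/3 + ∫_0^1/3 u'(x) v'(x) dx.
Thus ∫_0^1/3 u'(x) v'(x) dx = ∫_0^1/3 f(x) v(x) dx + [u'(x) v(x)]_0^1/3.
Choose V so that boundary terms are either known or forced to vanish.
u has homogeneous Neumann: u'(0) = u'(1/3) = 0. So [u' v]_0^1/3 = 0·v(1/3) − 0·v(0) = 0 for any v; take V = H^1(0, 1/3).
Weak formulation: find u (satisfying any essential BC) such that ∫_0^1/3 u'(x) v'(x) dx = ∫_0^1/3 f v dx for all v ∈ V (homogeneous Neumann, so boundary terms vanish).
Substituting f(x) = 2*x^2 + 2*x - 11/27, the right-hand side is ∫_0^1/3 (2*x^2 + 2*x - 11/27) v dx.
Compatibility check (pure Neumann): taking v ≡ 1 ∈ V gives 0 = ∫_0^1/3 f dx + (0) − (0), i.e. ∫_0^1/3 f dx must equal u'(0) − u'(1/3) = 0. Indeed ∫_0^1/3 (2*x^2 + 2*x - 11/27) dx = 0, so the data are compatible. The solution is then unique only up to an additive constant (fix it e.g. by requiring ∫_0^1/3 u dx = 0).


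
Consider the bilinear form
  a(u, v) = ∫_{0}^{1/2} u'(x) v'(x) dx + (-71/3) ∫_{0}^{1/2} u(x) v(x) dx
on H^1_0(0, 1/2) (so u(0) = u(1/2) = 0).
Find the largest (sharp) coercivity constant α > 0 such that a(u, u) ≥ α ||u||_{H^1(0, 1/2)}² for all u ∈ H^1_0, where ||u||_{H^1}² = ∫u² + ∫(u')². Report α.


α = (-71 + 12*π^2)/(3*(1 + 4*π^2))

Coercivity of a(·,·) on H^1_0(0, 1/2) means a(u, u) ≥ α ||u||_{H^1}² for every u ∈ H^1_0.
The interval has length L = 1/2, and Poincaré/coercivity depend only on L. Here a(u, u) = ∫(u')² + (-71/3)·∫u².
Here c = -71/3 < 0 with |c| < (π/L)² = 4*π^2, so coercivity still holds. The condition a(u,u) ≥ α||u||_{H^1}² reads (1−α)∫(u')² ≥ (α−c)∫u². Any admissible α is ≤ 1 (rapidly oscillating u have ∫u²/∫(u')² → 0), and α = 1 would force 0 ≥ (1−c)∫u², impossible since c < 1; so 1−α > 0. By the sharp Poincaré inequality on H^1_0 of an interval of length L, ∫(u')² ≥ (π/L)²∫u² with equality for the first sine mode sin(π(x−x₀)/L) (x₀ the left endpoint), so the inequality holds for all u iff (1−α)(π/L)² ≥ α − c, i.e. α ≤ ((π/L)² + c)/((π/L)² + 1) = (1 + c(L/π)²)/(1 + (L/π)²). (Direct route, valid since c ≤ 0: Poincaré gives c∫u² ≥ c(L/π)²∫(u')², so a(u,u) ≥ (1 + c(L/π)²)∫(u')², while ||u||_{H^1}² ≤ (1 + (L/π)²)∫(u')²; dividing yields the same α.) With (π/L)² = 4*π^2 and c = -71/3, the largest admissible constant is α = ((π/L)² + c)/((π/L)² + 1).
Simplifying, α = (-71 + 12*π^2)/(3*(1 + 4*π^2)).


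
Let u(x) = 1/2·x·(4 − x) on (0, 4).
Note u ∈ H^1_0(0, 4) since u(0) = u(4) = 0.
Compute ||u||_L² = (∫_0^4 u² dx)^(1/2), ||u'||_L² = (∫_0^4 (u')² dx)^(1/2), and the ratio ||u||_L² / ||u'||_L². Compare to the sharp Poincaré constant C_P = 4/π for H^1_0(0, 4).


||u||_L² / ||u'||_L² = 2*sqrt(10)/5 < C_P = 4/π.

u(x) = 1/2·x·(4 − x), so u'(x) = 2 - x.
u(x) = 1/2·x·(4 − x) vanishes at x = 0 and x = 4, so u ∈ H^1_0(0, 4). Differentiate via the product rule and integrate the resulting polynomials term by term.
  ∫_0^4 u² dx = ∫_0^4 (x^4/4 - 2*x^3 + 4*x^2) dx. Term by term:
    ∫_0^4 x^4/4 dx = 256/5;  ∫_0^4 -2*x^3 dx = -128;  ∫_0^4 4*x^2 dx = 256/3.
  Sum: 256/5 − 128 + 256/3 = 128/15.
  ∫_0^4 (u')² dx = ∫_0^4 (x^2 - 4*x + 4) dx. Term by term:
    ∫_0^4 x^2 dx = 64/3;  ∫_0^4 -4*x dx = -32;  ∫_0^4 4 dx = 16.
  Sum: 64/3 − 32 + 16 = 16/3.
∫_0^4 u² dx = 128/15, so ||u||_L² = 8*sqrt(30)/15.
∫_0^4 (u')² dx = 16/3, so ||u'||_L² = 4*sqrt(3)/3.
Ratio ||u||_L² / ||u'||_L² = 2*sqrt(10)/5.
Sharp Poincaré constant on H^1_0(0, 4) is C_P = L/π = 4/π, achieved by sin(π/4·x).
A polynomial bump cannot attain the sharp Poincaré constant (only the first sine eigenfunction does), so the ratio is strictly less than C_P, consistent with ||u||_L² ≤ C_P ||u'||_L².


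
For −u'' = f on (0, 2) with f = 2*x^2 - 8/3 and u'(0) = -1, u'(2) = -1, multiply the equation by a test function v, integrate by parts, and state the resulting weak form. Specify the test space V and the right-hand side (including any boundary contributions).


V = H^1(0, 2) (v unrestricted at boundary; u is determined up to an additive constant); weak form: ∫_0^2 u'v' dx = ∫_0^2 (2*x^2 - 8/3) v dx − v(2) + v(0) for all v ∈ V.

Multiply both sides by a test function v and integrate from 0 to 2:
  ∫_0^2 −u''(x) v(x) dx = ∫_0^2 f(x) v(x) dx.
Integrate the LHS by parts once:
  ∫_0^2 −u'' v dx = −[u'(x) v(x)]_0^2 + ∫_0^2 u'(x) v'(x) dx.
Thus ∫_0^2 u'(x) v'(x) dx = ∫_0^2 f(x) v(x) dx + [u'(x) v(x)]_0^2.
Choose V so that boundary terms are either known or forced to vanish.
u has inhomogeneous Neumann u'(0) = -1, u'(2) = -1. [u' v]_0^2 = (-1)·v(2) − (-1)·v(0) = − v(2) + v(0). Take V = H^1(0, 2); boundary term becomes part of RHS.
Weak formulation: find u (satisfying any essential BC) such that ∫_0^2 u'(x) v'(x) dx = ∫_0^2 f v dx − v(2) + v(0) for all v ∈ V (Neumann data are natural BCs: they enter the RHS as boundary terms).
Substituting f(x) = 2*x^2 - 8/3, the right-hand side is ∫_0^2 (2*x^2 - 8/3) v dx − v(2) + v(0).
Compatibility check (pure Neumann): taking v ≡ 1 ∈ V gives 0 = ∫_0^2 f dx + (-1) − (-1), i.e. ∫_0^2 f dx must equal u'(0) − u'(2) = 0. Indeed ∫_0^2 (2*x^2 - 8/3) dx = 0, so the data are compatible. The solution is then unique only up to an additive constant (fix it e.g. by requiring ∫_0^2 u dx = 0).


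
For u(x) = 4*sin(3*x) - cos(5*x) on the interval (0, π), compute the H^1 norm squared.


||u||_{H^1(0,π)}^2 = 93*π

u'(x) = 5*sin(5*x) + 12*cos(3*x).
Expand u² and (u')² and integrate term by term on (0, π), using: for integers n ≥ 1, ∫_0^π sin²(nx) dx = ∫_0^π cos²(nx) dx = π/2; for n ≠ n', ∫_0^π sin(nx)sin(n'x) dx = ∫_0^π cos(nx)cos(n'x) dx = 0; and by product-to-sum, ∫_0^π sin(nx)cos(n'x) dx = ½∫_0^π [sin((n+n')x) + sin((n−n')x)] dx, which is 0 when n+n' is even and 2n/(n²−n'²) when n+n' is odd (it need not vanish on (0, π)).
  u² squared terms: (-1)²·∫cos(5x)² dx = 1·π/2 = π/2;  (4)²·∫sin(3x)² dx = 16·π/2 = 8*π.
  u² cross terms: 2·(-1)·(4)·∫cos(5x)·sin(3x) dx = -8·(0) = 0.
  So ∫_0^π u² dx = π/2 + 8*π + 0 = 17*π/2.
  (u')² squared terms: (5)²·∫sin(5x)² dx = 25·π/2 = 25*π/2;  (12)²·∫cos(3x)² dx = 144·π/2 = 72*π.
  (u')² cross terms: 2·(5)·(12)·∫sin(5x)·cos(3x) dx = 120·(0) = 0.
  So ∫_0^π (u')² dx = 25*π/2 + 72*π + 0 = 169*π/2.
||u||_{H^1}^2 = (17*π/2) + (169*π/2) = 93*π.


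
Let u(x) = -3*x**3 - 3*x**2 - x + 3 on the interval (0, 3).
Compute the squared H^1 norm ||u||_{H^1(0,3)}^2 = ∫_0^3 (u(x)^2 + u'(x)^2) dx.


||u||_{H^1}^2 = 419946/35

The H^1 norm (squared) on an interval (0, L) is
  ||u||_{H^1}^2 = ∫_0^L u(x)^2 dx + ∫_0^L u'(x)^2 dx.
Compute u'(x) = -9*x**2 - 6*x - 1.
Then u(x)^2 = 9*x**6 + 18*x**5 + 15*x**4 - 12*x**3 - 17*x**2 - 6*x + 9 and u'(x)^2 = 81*x**4 + 108*x**3 + 54*x**2 + 12*x + 1.
Integrate each monomial from 0 to 3 using ∫_0^3 c·x^n dx = c·3^(n+1)/(n+1):
  ∫_0^3 u(x)^2 dx = ∫_0^3 (9*x^6 + 18*x^5 + 15*x^4 - 12*x^3 - 17*x^2 - 6*x + 9) dx. Term by term:
    ∫_0^3 9*x^6 dx = 19683/7;  ∫_0^3 18*x^5 dx = 2187;  ∫_0^3 15*x^4 dx = 729;
    ∫_0^3 -12*x^3 dx = -243;  ∫_0^3 -17*x^2 dx = -153;  ∫_0^3 -6*x dx = -27;
    ∫_0^3 9 dx = 27.
  Sum: 19683/7 + 2187 + 729 − 243 − 153 − 27 + 27 = 37323/7.
  ∫_0^3 u'(x)^2 dx = ∫_0^3 (81*x^4 + 108*x^3 + 54*x^2 + 12*x + 1) dx. Term by term:
    ∫_0^3 81*x^4 dx = 19683/5;  ∫_0^3 108*x^3 dx = 2187;  ∫_0^3 54*x^2 dx = 486;
    ∫_0^3 12*x dx = 54;  ∫_0^3 1 dx = 3.
  Sum: 19683/5 + 2187 + 486 + 54 + 3 = 33333/5.
Adding: ||u||_{H^1}^2 = 37323/7 + 33333/5 = 419946/35.


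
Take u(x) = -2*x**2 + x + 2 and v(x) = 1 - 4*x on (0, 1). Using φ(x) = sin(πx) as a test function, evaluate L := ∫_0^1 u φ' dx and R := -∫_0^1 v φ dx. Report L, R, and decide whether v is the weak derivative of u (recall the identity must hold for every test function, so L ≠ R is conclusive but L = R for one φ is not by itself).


LHS = 2/π, RHS = 2/π. Yes, v = u' weakly.

u(x) = -2*x**2 + x + 2, classical derivative u'(x) = 1 - 4*x.
φ(x) = sin(πx), so φ'(x) = π*cos(π*x).
Note φ(0) = φ(1) = 0, so the boundary term u·φ vanishes.
LHS = ∫_0^1 u(x) φ'(x) dx = ∫_0^1 (-2*π*x^2*cos(π*x) + π*x*cos(π*x) + 2*π*cos(π*x)) dx. Term by term:
  ∫_0^1 2*π*cos(π*x) dx = 0;  ∫_0^1 π*x*cos(π*x) dx = -2/π;  ∫_0^1 -2*π*x^2*cos(π*x) dx = 4/π.
Sum: 0 − 2/π + 4/π = 2/π.
So LHS = 2/π.
∫_0^1 v(x) φ(x) dx = ∫_0^1 (-4*x*sin(π*x) + sin(π*x)) dx. Term by term:
  ∫_0^1 -4*x*sin(π*x) dx = -4/π;  ∫_0^1 sin(π*x) dx = 2/π.
Sum: -4/π + 2/π = -2/π.
So RHS = -∫_0^1 v(x) φ(x) dx = 2/π.
LHS = RHS, so the identity holds for this test φ.
Moreover u is smooth here and v(x) = u'(x) = 1 - 4*x pointwise, so the identity holds for every test function. Hence v is the weak derivative of u.


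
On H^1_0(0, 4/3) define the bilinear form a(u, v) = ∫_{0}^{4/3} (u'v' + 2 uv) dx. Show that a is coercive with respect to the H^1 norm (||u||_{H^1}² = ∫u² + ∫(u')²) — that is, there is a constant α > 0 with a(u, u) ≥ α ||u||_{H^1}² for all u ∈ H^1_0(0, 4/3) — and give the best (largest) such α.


α = 1

Coercivity of a(·,·) on H^1_0(0, 4/3) means a(u, u) ≥ α ||u||_{H^1}² for every u ∈ H^1_0.
The interval has length L = 4/3, and Poincaré/coercivity depend only on L. Here a(u, u) = ∫(u')² + (2)·∫u².
Here c = 2 ≥ 1, so a(u,u) = ∫(u')² + c∫u² ≥ ∫(u')² + ∫u² = ||u||_{H^1}², i.e. α = 1 works. No larger α is possible: a(u,u) ≥ α||u||_{H^1}² means (1−α)∫(u')² ≥ (α−c)∫u², and for the modes u_n = sin(nπ(x−x₀)/L) (x₀ the left endpoint) one has ∫u_n²/∫(u_n')² = (L/(nπ))² → 0, so a(u_n,u_n)/||u_n||_{H^1}² → 1. Hence the optimal constant is α = 1.
Therefore α = 1.
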